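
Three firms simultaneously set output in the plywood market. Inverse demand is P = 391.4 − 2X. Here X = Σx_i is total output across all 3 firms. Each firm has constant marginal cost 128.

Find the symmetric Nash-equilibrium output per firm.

32.925

A representative firm's profit is π_i = x_i(391.4 − 2X) − 128x_i, with X = x_i + Σ_{j≠i} x_j.
First-order condition: 263.4 − 4x_i − 2Σ_{j≠i} x_j = 0.
In a symmetric equilibrium every firm chooses the same x, so Σ_{j≠i} x_j = 2x. The condition becomes 263.4 − 8x = 0, giving x = 263.4/8 = 32.925.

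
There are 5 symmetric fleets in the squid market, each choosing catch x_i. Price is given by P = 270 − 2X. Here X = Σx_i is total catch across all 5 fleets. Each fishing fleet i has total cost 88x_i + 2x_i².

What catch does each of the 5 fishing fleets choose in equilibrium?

11.375

A representative fishing fleet's profit is π_i = x_i(270 − 2X) − 88x_i − 2x_i², with X = x_i + Σ_{j≠i} x_j.
First-order condition: 182 − 8x_i − 2Σ_{j≠i} x_j = 0.
Imposing symmetry (x_j = x for all j) turns Σ_{j≠i} x_j into 4x, so 182 = 16x and x = 11.375.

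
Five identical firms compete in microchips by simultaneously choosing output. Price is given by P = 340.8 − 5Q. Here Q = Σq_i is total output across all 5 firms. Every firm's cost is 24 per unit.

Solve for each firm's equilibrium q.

10.56

A representative firm's profit is π_i = q_i(340.8 − 5Q) − 24q_i, with Q = q_i + Σ_{j≠i} q_j.
First-order condition: 316.8 − 10q_i − 5Σ_{j≠i} q_j = 0.
With identical firms, set every q_j = q: then 316.8 − 10q − 20q = 0, i.e. q = 316.8/30 = 10.56.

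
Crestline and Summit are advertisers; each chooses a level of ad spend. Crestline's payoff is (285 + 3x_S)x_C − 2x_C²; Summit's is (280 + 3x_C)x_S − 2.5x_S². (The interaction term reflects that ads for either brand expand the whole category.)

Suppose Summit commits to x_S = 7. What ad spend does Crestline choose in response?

76.5

Expanding Crestline's payoff: 285x_C + 3x_Sx_C − 2x_C².
∂π/∂x_C = 285 + 3x_S − 4x_C = 0, so x_C = 71.25 + 0.75x_S.
At x_S = 7: x_C = 71.25 + 0.75·7 = 76.5.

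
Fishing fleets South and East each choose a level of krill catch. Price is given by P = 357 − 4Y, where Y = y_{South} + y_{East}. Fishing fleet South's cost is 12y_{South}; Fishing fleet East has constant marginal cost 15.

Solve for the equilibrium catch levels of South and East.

29, 28.25

Fishing fleet South's profit: π = y_{South}(357 − 4(y_{South} + y_{East})) − 12y_{South}.
∂π/∂y_{South} = 345 − 8y_{South} − 4y_{East} = 0, so y_{South} = 43.125 − 0.5y_{East}.
By the same steps for East: y_{East} = 42.75 − 0.5y_{South}.
Substituting the second reaction function into the first: y_{South} = 43.125 − 0.5(42.75 − 0.5y_{South}), which gives 0.75y_{South} = 21.75 ⇒ y_{South} = 29.
Then y_{East} = 42.75 − 0.5·29 = 28.25.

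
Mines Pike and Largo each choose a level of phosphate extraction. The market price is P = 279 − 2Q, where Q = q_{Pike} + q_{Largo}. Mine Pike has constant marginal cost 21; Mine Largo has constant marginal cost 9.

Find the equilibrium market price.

Mine Pike's profit: π = q_{Pike}(279 − 2(q_{Pike} + q_{Largo})) − 21q_{Pike}.
∂π/∂q_{Pike} = 258 − 4q_{Pike} − 2q_{Largo} = 0, so q_{Pike} = 64.5 − 0.5q_{Largo}.
By the same steps for Largo: q_{Largo} = 67.5 − 0.5q_{Pike}.
Plugging q_{Largo} into Pike's best response: q_{Pike} = 64.5 − 0.5(67.5 − 0.5q_{Pike}) ⇒ 0.75q_{Pike} = 30.75, so q_{Pike} = 41.
Then q_{Largo} = 67.5 − 0.5·41 = 47.
Equilibrium price: P = 279 − 2·88 = 103.

103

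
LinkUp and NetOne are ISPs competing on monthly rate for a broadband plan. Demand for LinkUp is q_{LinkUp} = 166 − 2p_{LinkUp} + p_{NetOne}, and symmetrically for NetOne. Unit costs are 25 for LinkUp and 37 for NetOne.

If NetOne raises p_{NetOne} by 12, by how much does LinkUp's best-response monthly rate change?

3

LinkUp's profit: π = (p_{LinkUp} − 25)(166 − 2p_{LinkUp} + p_{NetOne}).
∂π/∂p_{LinkUp} = 216 − 4p_{LinkUp} + p_{NetOne} = 0 ⇒ p_{LinkUp} = 54 + 0.25p_{NetOne}.
The reaction-function slope is 0.25, so a 12-unit rise in p_{NetOne} moves p_{LinkUp} by 0.25 × 12 = 3. LinkUp's best response rises — the actions are strategic complements.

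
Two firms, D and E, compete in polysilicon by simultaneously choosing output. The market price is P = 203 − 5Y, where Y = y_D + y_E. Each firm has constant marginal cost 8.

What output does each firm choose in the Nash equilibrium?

13

Firm D's profit: π = y_D(203 − 5(y_D + y_E)) − 8y_D.
∂π/∂y_D = 195 − 10y_D − 5y_E = 0, so y_D = 19.5 − 0.5y_E.
By symmetry y_E = y_D; substituting into the reaction function, 1.5y_D = 19.5 and y_D = 13.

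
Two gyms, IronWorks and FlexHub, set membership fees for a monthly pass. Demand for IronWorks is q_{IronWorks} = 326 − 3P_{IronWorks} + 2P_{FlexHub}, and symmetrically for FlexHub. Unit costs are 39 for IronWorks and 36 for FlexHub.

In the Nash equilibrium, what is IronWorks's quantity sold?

213.5625

IronWorks's profit: π = (P_{IronWorks} − 39)(326 − 3P_{IronWorks} + 2P_{FlexHub}).
∂π/∂P_{IronWorks} = 443 − 6P_{IronWorks} + 2P_{FlexHub} = 0 ⇒ P_{IronWorks} = 443/6 + (1/3)P_{FlexHub}.
Similarly P_{FlexHub} = 217/3 + (1/3)P_{IronWorks}.
Solving the two reaction functions simultaneously: (1 − (1/3)(1/3))P_{IronWorks} = 443/6 + (1/3)·(217/3), so (8/9)P_{IronWorks} = 1763/18 and P_{IronWorks} = 110.1875.
Then P_{FlexHub} = 217/3 + (1/3)·110.1875 = 109.0625.
q_{IronWorks} = 326 − 3·110.1875 + 2·109.0625 = 213.5625.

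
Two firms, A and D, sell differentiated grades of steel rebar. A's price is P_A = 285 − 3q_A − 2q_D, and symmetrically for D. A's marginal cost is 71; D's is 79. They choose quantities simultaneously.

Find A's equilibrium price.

Firm A's profit: π = q_A(285 − 3q_A − 2q_D) − 71q_A.
∂π/∂q_A = 214 − 6q_A − 2q_D = 0 ⇒ q_A = 107/3 − (1/3)q_D.
Similarly q_D = 103/3 − (1/3)q_A.
Plugging q_D into A's best response: q_A = 107/3 − (1/3)(103/3 − (1/3)q_A) ⇒ (8/9)q_A = 218/9, so q_A = 27.25.
Then q_D = 103/3 − (1/3)·27.25 = 25.25.
P_A = 285 − 3·27.25 − 2·25.25 = 152.75.

152.75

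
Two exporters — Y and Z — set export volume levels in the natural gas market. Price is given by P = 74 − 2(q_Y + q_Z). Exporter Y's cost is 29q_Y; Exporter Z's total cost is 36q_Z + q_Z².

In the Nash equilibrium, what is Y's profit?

Exporter Y's profit: π = q_Y(74 − 2(q_Y + q_Z)) − 29q_Y.
∂π/∂q_Y = 45 − 4q_Y − 2q_Z = 0, so q_Y = 11.25 − 0.5q_Z.
For Z: ∂π/∂q_Z = 38 − 6q_Z − 2q_Y = 0 ⇒ q_Z = 19/3 − (1/3)q_Y.
Plugging q_Z into Y's best response: q_Y = 11.25 − 0.5(19/3 − (1/3)q_Y) ⇒ (5/6)q_Y = 97/12, so q_Y = 9.7.
Then q_Z = 19/3 − (1/3)·9.7 = 3.1.
Price P = 74 − 2·12.8 = 48.4.
Y's profit: (48.4 − 29)·9.7 = 188.18.

188.18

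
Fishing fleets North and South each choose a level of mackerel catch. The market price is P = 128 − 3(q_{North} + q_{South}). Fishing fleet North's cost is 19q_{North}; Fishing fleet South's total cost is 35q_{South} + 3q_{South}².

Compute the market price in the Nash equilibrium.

Fishing fleet North's profit: π = q_{North}(128 − 3(q_{North} + q_{South})) − 19q_{North}.
∂π/∂q_{North} = 109 − 6q_{North} − 3q_{South} = 0, so q_{North} = 109/6 − 0.5q_{South}.
For South: ∂π/∂q_{South} = 93 − 12q_{South} − 3q_{North} = 0 ⇒ q_{South} = 7.75 − 0.25q_{North}.
Plugging q_{South} into North's best response: q_{North} = 109/6 − 0.5(7.75 − 0.25q_{North}) ⇒ 0.875q_{North} = 343/24, so q_{North} = 49/3.
Then q_{South} = 7.75 − 0.25·(49/3) = 11/3.
Equilibrium price: P = 128 − 3·20 = 68.

68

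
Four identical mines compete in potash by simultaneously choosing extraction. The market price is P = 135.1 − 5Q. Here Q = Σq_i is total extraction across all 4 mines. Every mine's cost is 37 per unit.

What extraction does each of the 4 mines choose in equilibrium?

A representative mine's profit is π_i = q_i(135.1 − 5Q) − 37q_i, with Q = q_i + Σ_{j≠i} q_j.
First-order condition: 98.1 − 10q_i − 5Σ_{j≠i} q_j = 0.
With identical mines, set every q_j = q: then 98.1 − 10q − 15q = 0, i.e. q = 98.1/25 = 3.924.

3.924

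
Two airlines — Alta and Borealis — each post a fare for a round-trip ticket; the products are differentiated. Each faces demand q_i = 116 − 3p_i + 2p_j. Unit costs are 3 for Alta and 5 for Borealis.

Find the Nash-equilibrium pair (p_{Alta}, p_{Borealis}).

Alta's profit: π = (p_{Alta} − 3)(116 − 3p_{Alta} + 2p_{Borealis}).
∂π/∂p_{Alta} = 125 − 6p_{Alta} + 2p_{Borealis} = 0 ⇒ p_{Alta} = 125/6 + (1/3)p_{Borealis}.
Similarly p_{Borealis} = 131/6 + (1/3)p_{Alta}.
Plugging p_{Borealis} into Alta's best response: p_{Alta} = 125/6 + (1/3)(131/6 + (1/3)p_{Alta}) ⇒ (8/9)p_{Alta} = 253/9, so p_{Alta} = 31.625.
Then p_{Borealis} = 131/6 + (1/3)·31.625 = 32.375.

31.625, 32.375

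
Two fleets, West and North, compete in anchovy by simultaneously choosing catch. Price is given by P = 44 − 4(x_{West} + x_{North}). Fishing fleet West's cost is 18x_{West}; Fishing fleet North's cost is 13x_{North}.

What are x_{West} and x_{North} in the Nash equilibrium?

Fishing fleet West's profit: π = x_{West}(44 − 4(x_{West} + x_{North})) − 18x_{West}.
∂π/∂x_{West} = 26 − 8x_{West} − 4x_{North} = 0, so x_{West} = 3.25 − 0.5x_{North}.
By the same steps for North: x_{North} = 3.875 − 0.5x_{West}.
Substituting the second reaction function into the first: x_{West} = 3.25 − 0.5(3.875 − 0.5x_{West}), which gives 0.75x_{West} = 1.3125 ⇒ x_{West} = 1.75.
Then x_{North} = 3.875 − 0.5·1.75 = 3.

1.75, 3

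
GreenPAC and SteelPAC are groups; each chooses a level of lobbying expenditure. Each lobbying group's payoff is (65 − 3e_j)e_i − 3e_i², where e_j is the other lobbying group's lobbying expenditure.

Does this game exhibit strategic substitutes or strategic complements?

strategic substitutes

GreenPAC's payoff is (65 − 3e_S)e_G − 3e_G².
∂π/∂e_G = 65 − 3e_S − 6e_G = 0, so e_G = 65/6 − 0.5e_S.
The best-response slope de_G/de_S = −0.5 < 0: the reaction function is downward-sloping, so the choices are strategic substitutes.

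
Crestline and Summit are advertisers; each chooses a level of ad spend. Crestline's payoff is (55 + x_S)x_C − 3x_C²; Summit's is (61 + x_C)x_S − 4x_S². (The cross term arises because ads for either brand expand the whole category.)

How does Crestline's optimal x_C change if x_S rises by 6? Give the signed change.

1

Expanding Crestline's payoff: 55x_C + x_Sx_C − 3x_C².
∂π/∂x_C = 55 + x_S − 6x_C = 0, so x_C = 55/6 + (1/6)x_S.
The reaction-function slope is 1/6, so a 6-unit rise in x_S moves x_C by 1/6 × 6 = 1. Crestline's best response rises — the actions are strategic complements.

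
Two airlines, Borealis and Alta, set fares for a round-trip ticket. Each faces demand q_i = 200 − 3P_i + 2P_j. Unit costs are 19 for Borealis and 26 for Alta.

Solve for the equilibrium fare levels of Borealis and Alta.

Borealis's profit: π = (P_{Borealis} − 19)(200 − 3P_{Borealis} + 2P_{Alta}).
∂π/∂P_{Borealis} = 257 − 6P_{Borealis} + 2P_{Alta} = 0 ⇒ P_{Borealis} = 257/6 + (1/3)P_{Alta}.
Similarly P_{Alta} = 139/3 + (1/3)P_{Borealis}.
Solving the two reaction functions simultaneously: (1 − (1/3)(1/3))P_{Borealis} = 257/6 + (1/3)·(139/3), so (8/9)P_{Borealis} = 1049/18 and P_{Borealis} = 65.5625.
Then P_{Alta} = 139/3 + (1/3)·65.5625 = 68.1875.

65.5625, 68.1875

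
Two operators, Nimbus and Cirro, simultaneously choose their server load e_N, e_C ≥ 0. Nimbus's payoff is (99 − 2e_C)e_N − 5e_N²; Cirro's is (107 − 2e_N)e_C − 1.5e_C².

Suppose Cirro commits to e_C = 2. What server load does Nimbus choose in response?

Expanding Nimbus's payoff: 99e_N − 2e_Ce_N − 5e_N².
∂π/∂e_N = 99 − 2e_C − 10e_N = 0, so e_N = 9.9 − 0.2e_C.
At e_C = 2: e_N = 9.9 − 0.2·2 = 9.5.

9.5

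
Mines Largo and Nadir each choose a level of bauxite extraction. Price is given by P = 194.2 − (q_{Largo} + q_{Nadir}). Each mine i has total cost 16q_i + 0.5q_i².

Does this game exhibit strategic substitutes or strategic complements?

strategic substitutes

Mine Largo's profit: π = q_{Largo}(194.2 − (q_{Largo} + q_{Nadir})) − 16q_{Largo} − 0.5q_{Largo}².
∂π/∂q_{Largo} = 178.2 − 3q_{Largo} − q_{Nadir} = 0, so q_{Largo} = 59.4 − (1/3)q_{Nadir}.
The best-response slope dq_{Largo}/dq_{Nadir} = −1/3 < 0: the reaction function is downward-sloping, so the choices are strategic substitutes.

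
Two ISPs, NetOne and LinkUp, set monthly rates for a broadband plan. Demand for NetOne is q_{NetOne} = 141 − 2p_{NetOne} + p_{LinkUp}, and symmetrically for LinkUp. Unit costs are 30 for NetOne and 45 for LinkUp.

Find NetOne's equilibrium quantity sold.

78

NetOne's profit: π = (p_{NetOne} − 30)(141 − 2p_{NetOne} + p_{LinkUp}).
∂π/∂p_{NetOne} = 201 − 4p_{NetOne} + p_{LinkUp} = 0 ⇒ p_{NetOne} = 50.25 + 0.25p_{LinkUp}.
Similarly p_{LinkUp} = 57.75 + 0.25p_{NetOne}.
Substituting the second reaction function into the first: p_{NetOne} = 50.25 + 0.25(57.75 + 0.25p_{NetOne}), which gives 0.9375p_{NetOne} = 64.6875 ⇒ p_{NetOne} = 69.
Then p_{LinkUp} = 57.75 + 0.25·69 = 75.
q_{NetOne} = 141 − 2·69 + 75 = 78.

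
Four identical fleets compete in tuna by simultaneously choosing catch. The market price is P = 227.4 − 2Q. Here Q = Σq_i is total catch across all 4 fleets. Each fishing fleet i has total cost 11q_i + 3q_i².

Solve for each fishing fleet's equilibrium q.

A representative fishing fleet's profit is π_i = q_i(227.4 − 2Q) − 11q_i − 3q_i², with Q = q_i + Σ_{j≠i} q_j.
First-order condition: 216.4 − 10q_i − 2Σ_{j≠i} q_j = 0.
Imposing symmetry (q_j = q for all j) turns Σ_{j≠i} q_j into 3q, so 216.4 = 16q and q = 13.525.

13.525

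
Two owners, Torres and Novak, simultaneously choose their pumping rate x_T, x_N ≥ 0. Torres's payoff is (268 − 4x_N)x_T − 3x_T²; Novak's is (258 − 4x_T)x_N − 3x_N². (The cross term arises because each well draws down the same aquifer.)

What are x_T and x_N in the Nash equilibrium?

Expanding Torres's payoff: 268x_T − 4x_Nx_T − 3x_T².
∂π/∂x_T = 268 − 4x_N − 6x_T = 0, so x_T = 134/3 − (2/3)x_N.
Likewise for Novak: x_N = 43 − (2/3)x_T.
Substituting the second reaction function into the first: x_T = 134/3 − (2/3)(43 − (2/3)x_T), which gives (5/9)x_T = 16 ⇒ x_T = 28.8.
Then x_N = 43 − (2/3)·28.8 = 23.8.

28.8, 23.8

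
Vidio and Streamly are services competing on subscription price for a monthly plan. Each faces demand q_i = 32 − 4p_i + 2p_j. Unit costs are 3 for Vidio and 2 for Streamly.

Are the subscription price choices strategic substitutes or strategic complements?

Vidio's profit: π = (p_{Vidio} − 3)(32 − 4p_{Vidio} + 2p_{Streamly}).
∂π/∂p_{Vidio} = 44 − 8p_{Vidio} + 2p_{Streamly} = 0 ⇒ p_{Vidio} = 5.5 + 0.25p_{Streamly}.
The best-response slope dp_{Vidio}/dp_{Streamly} = 0.25 > 0: the reaction function is upward-sloping, so the choices are strategic complements.

strategic complements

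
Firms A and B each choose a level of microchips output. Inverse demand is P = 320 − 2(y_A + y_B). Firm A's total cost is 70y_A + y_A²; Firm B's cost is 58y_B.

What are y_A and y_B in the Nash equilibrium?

Firm A's profit: π = y_A(320 − 2(y_A + y_B)) − 70y_A − y_A².
∂π/∂y_A = 250 − 6y_A − 2y_B = 0, so y_A = 125/3 − (1/3)y_B.
For B: ∂π/∂y_B = 262 − 4y_B − 2y_A = 0 ⇒ y_B = 65.5 − 0.5y_A.
Plugging y_B into A's best response: y_A = 125/3 − (1/3)(65.5 − 0.5y_A) ⇒ (5/6)y_A = 119/6, so y_A = 23.8.
Then y_B = 65.5 − 0.5·23.8 = 53.6.

23.8, 53.6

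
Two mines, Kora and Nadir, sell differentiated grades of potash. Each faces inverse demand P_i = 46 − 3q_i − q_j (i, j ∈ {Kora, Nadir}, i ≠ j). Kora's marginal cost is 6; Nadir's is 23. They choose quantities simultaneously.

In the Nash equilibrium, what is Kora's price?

24.6

Mine Kora's profit: π = q_{Kora}(46 − 3q_{Kora} − q_{Nadir}) − 6q_{Kora}.
∂π/∂q_{Kora} = 40 − 6q_{Kora} − q_{Nadir} = 0 ⇒ q_{Kora} = 20/3 − (1/6)q_{Nadir}.
Similarly q_{Nadir} = 23/6 − (1/6)q_{Kora}.
Solving the two reaction functions simultaneously: (1 − (−1/6)(−1/6))q_{Kora} = 20/3 − (1/6)·(23/6), so (35/36)q_{Kora} = 217/36 and q_{Kora} = 6.2.
Then q_{Nadir} = 23/6 − (1/6)·6.2 = 2.8.
P_{Kora} = 46 − 3·6.2 − 2.8 = 24.6.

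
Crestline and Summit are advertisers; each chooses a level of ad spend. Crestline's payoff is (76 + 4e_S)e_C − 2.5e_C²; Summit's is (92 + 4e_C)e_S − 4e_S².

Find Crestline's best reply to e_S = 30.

39.2

Expanding Crestline's payoff: 76e_C + 4e_Se_C − 2.5e_C².
∂π/∂e_C = 76 + 4e_S − 5e_C = 0, so e_C = 15.2 + 0.8e_S.
At e_S = 30: e_C = 15.2 + 0.8·30 = 39.2.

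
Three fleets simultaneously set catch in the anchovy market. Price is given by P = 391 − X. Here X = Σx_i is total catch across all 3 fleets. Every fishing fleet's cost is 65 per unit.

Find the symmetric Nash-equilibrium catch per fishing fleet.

A representative fishing fleet's profit is π_i = x_i(391 − X) − 65x_i, with X = x_i + Σ_{j≠i} x_j.
First-order condition: 326 − 2x_i − Σ_{j≠i} x_j = 0.
In a symmetric equilibrium every fishing fleet chooses the same x, so Σ_{j≠i} x_j = 2x. The condition becomes 326 − 4x = 0, giving x = 326/4 = 81.5.

81.5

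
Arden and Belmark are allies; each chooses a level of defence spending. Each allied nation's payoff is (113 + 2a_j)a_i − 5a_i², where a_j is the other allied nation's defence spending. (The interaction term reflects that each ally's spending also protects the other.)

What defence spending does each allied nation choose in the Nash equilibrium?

14.125

Arden's payoff is (113 + 2a_B)a_A − 5a_A².
∂π/∂a_A = 113 + 2a_B − 10a_A = 0, so a_A = 11.3 + 0.2a_B.
By symmetry a_B = a_A; substituting into the reaction function, 0.8a_A = 11.3 and a_A = 14.125.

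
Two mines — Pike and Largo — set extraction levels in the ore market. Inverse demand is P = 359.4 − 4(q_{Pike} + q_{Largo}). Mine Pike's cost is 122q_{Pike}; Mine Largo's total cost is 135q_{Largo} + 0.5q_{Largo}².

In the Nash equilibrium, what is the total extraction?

37.225

Mine Pike's profit: π = q_{Pike}(359.4 − 4(q_{Pike} + q_{Largo})) − 122q_{Pike}.
∂π/∂q_{Pike} = 237.4 − 8q_{Pike} − 4q_{Largo} = 0, so q_{Pike} = 29.675 − 0.5q_{Largo}.
For Largo: ∂π/∂q_{Largo} = 224.4 − 9q_{Largo} − 4q_{Pike} = 0 ⇒ q_{Largo} = 374/15 − (4/9)q_{Pike}.
Solving the two reaction functions simultaneously: (1 − (−0.5)(−4/9))q_{Pike} = 29.675 − 0.5·(374/15), so (7/9)q_{Pike} = 413/24 and q_{Pike} = 22.125.
Then q_{Largo} = 374/15 − (4/9)·22.125 = 15.1.
Total extraction: 22.125 + 15.1 = 37.225.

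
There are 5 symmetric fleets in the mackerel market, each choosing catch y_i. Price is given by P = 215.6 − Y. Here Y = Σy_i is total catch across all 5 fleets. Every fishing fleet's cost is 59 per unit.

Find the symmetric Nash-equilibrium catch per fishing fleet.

A representative fishing fleet's profit is π_i = y_i(215.6 − Y) − 59y_i, with Y = y_i + Σ_{j≠i} y_j.
First-order condition: 156.6 − 2y_i − Σ_{j≠i} y_j = 0.
With identical fishing fleets, set every y_j = y: then 156.6 − 2y − 4y = 0, i.e. y = 156.6/6 = 26.1.

26.1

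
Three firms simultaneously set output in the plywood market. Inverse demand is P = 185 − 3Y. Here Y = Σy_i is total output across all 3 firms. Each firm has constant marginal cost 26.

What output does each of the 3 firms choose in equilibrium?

13.25

A representative firm's profit is π_i = y_i(185 − 3Y) − 26y_i, with Y = y_i + Σ_{j≠i} y_j.
First-order condition: 159 − 6y_i − 3Σ_{j≠i} y_j = 0.
In a symmetric equilibrium every firm chooses the same y, so Σ_{j≠i} y_j = 2y. The condition becomes 159 − 12y = 0, giving y = 159/12 = 13.25.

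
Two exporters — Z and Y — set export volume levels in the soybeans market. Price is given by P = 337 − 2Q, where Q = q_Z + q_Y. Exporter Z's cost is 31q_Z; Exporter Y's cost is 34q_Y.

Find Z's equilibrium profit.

5304.5

Exporter Z's profit: π = q_Z(337 − 2(q_Z + q_Y)) − 31q_Z.
∂π/∂q_Z = 306 − 4q_Z − 2q_Y = 0, so q_Z = 76.5 − 0.5q_Y.
By the same steps for Y: q_Y = 75.75 − 0.5q_Z.
Plugging q_Y into Z's best response: q_Z = 76.5 − 0.5(75.75 − 0.5q_Z) ⇒ 0.75q_Z = 38.625, so q_Z = 51.5.
Then q_Y = 75.75 − 0.5·51.5 = 50.
Price P = 337 − 2·101.5 = 134.
Z's profit: (134 − 31)·51.5 = 5304.5.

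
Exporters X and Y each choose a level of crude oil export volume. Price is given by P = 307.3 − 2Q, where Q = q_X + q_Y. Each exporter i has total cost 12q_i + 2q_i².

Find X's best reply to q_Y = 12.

33.9125

Exporter X's profit: π = q_X(307.3 − 2(q_X + q_Y)) − 12q_X − 2q_X².
∂π/∂q_X = 295.3 − 8q_X − 2q_Y = 0, so q_X = 36.9125 − 0.25q_Y.
At q_Y = 12: q_X = 36.9125 − 0.25·12 = 33.9125.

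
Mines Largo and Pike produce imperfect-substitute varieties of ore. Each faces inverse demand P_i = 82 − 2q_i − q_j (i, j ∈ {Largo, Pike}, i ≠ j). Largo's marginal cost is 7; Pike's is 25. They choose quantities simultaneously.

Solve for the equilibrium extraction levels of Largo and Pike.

Mine Largo's profit: π = q_{Largo}(82 − 2q_{Largo} − q_{Pike}) − 7q_{Largo}.
∂π/∂q_{Largo} = 75 − 4q_{Largo} − q_{Pike} = 0 ⇒ q_{Largo} = 18.75 − 0.25q_{Pike}.
Similarly q_{Pike} = 14.25 − 0.25q_{Largo}.
Solving the two reaction functions simultaneously: (1 − (−0.25)(−0.25))q_{Largo} = 18.75 − 0.25·14.25, so 0.9375q_{Largo} = 15.1875 and q_{Largo} = 16.2.
Then q_{Pike} = 14.25 − 0.25·16.2 = 10.2.

16.2, 10.2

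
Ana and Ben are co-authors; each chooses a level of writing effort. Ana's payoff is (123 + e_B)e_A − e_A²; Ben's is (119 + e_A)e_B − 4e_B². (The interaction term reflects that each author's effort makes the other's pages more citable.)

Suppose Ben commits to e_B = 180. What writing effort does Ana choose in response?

151.5

Expanding Ana's payoff: 123e_A + e_Be_A − e_A².
∂π/∂e_A = 123 + e_B − 2e_A = 0, so e_A = 61.5 + 0.5e_B.
At e_B = 180: e_A = 61.5 + 0.5·180 = 151.5.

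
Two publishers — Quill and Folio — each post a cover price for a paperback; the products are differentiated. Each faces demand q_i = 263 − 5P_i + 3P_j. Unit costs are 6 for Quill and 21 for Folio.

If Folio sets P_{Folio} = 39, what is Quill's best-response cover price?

41

Quill's profit: π = (P_{Quill} − 6)(263 − 5P_{Quill} + 3P_{Folio}).
∂π/∂P_{Quill} = 293 − 10P_{Quill} + 3P_{Folio} = 0 ⇒ P_{Quill} = 29.3 + 0.3P_{Folio}.
At P_{Folio} = 39: P_{Quill} = 29.3 + 0.3·39 = 41.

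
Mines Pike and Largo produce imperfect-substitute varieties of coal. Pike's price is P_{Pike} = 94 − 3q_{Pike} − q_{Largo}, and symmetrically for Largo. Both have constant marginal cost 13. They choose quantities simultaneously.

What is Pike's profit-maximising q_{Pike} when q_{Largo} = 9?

12

Mine Pike's profit: π = q_{Pike}(94 − 3q_{Pike} − q_{Largo}) − 13q_{Pike}.
∂π/∂q_{Pike} = 81 − 6q_{Pike} − q_{Largo} = 0 ⇒ q_{Pike} = 13.5 − (1/6)q_{Largo}.
At q_{Largo} = 9: q_{Pike} = 13.5 − (1/6)·9 = 12.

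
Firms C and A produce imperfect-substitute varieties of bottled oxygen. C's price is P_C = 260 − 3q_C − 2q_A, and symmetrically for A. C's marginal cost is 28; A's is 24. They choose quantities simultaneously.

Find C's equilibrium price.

Firm C's profit: π = q_C(260 − 3q_C − 2q_A) − 28q_C.
∂π/∂q_C = 232 − 6q_C − 2q_A = 0 ⇒ q_C = 116/3 − (1/3)q_A.
Similarly q_A = 118/3 − (1/3)q_C.
Solving the two reaction functions simultaneously: (1 − (−1/3)(−1/3))q_C = 116/3 − (1/3)·(118/3), so (8/9)q_C = 230/9 and q_C = 28.75.
Then q_A = 118/3 − (1/3)·28.75 = 29.75.
P_C = 260 − 3·28.75 − 2·29.75 = 114.25.

114.25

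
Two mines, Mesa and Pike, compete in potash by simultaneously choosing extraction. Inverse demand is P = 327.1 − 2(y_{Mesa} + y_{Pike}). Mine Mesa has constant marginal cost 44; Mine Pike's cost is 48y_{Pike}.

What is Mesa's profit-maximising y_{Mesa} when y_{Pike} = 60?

40.775

Mine Mesa's profit: π = y_{Mesa}(327.1 − 2(y_{Mesa} + y_{Pike})) − 44y_{Mesa}.
∂π/∂y_{Mesa} = 283.1 − 4y_{Mesa} − 2y_{Pike} = 0, so y_{Mesa} = 70.775 − 0.5y_{Pike}.
At y_{Pike} = 60: y_{Mesa} = 70.775 − 0.5·60 = 40.775.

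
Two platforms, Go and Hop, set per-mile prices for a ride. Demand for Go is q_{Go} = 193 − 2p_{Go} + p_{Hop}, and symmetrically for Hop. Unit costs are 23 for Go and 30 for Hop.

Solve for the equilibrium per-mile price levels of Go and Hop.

Go's profit: π = (p_{Go} − 23)(193 − 2p_{Go} + p_{Hop}).
∂π/∂p_{Go} = 239 − 4p_{Go} + p_{Hop} = 0 ⇒ p_{Go} = 59.75 + 0.25p_{Hop}.
Similarly p_{Hop} = 63.25 + 0.25p_{Go}.
Plugging p_{Hop} into Go's best response: p_{Go} = 59.75 + 0.25(63.25 + 0.25p_{Go}) ⇒ 0.9375p_{Go} = 75.5625, so p_{Go} = 80.6.
Then p_{Hop} = 63.25 + 0.25·80.6 = 83.4.

80.6, 83.4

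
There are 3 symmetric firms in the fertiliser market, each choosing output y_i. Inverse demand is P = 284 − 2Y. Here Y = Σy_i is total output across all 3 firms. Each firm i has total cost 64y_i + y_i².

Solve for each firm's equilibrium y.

A representative firm's profit is π_i = y_i(284 − 2Y) − 64y_i − y_i², with Y = y_i + Σ_{j≠i} y_j.
First-order condition: 220 − 6y_i − 2Σ_{j≠i} y_j = 0.
Imposing symmetry (y_j = y for all j) turns Σ_{j≠i} y_j into 2y, so 220 = 10y and y = 22.

22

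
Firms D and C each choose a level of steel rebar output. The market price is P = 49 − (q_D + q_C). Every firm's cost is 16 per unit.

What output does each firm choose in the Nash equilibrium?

11

Firm D's profit: π = q_D(49 − (q_D + q_C)) − 16q_D.
∂π/∂q_D = 33 − 2q_D − q_C = 0, so q_D = 16.5 − 0.5q_C.
By symmetry q_C = q_D; substituting into the reaction function, 1.5q_D = 16.5 and q_D = 11.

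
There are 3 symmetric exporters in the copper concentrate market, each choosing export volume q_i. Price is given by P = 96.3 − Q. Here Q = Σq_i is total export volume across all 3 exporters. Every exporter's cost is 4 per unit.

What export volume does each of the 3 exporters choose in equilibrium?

A representative exporter's profit is π_i = q_i(96.3 − Q) − 4q_i, with Q = q_i + Σ_{j≠i} q_j.
First-order condition: 92.3 − 2q_i − Σ_{j≠i} q_j = 0.
Imposing symmetry (q_j = q for all j) turns Σ_{j≠i} q_j into 2q, so 92.3 = 4q and q = 23.075.

23.075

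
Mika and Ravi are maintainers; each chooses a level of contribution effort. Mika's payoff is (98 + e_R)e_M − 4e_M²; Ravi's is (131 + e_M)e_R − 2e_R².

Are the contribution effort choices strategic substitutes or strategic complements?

Expanding Mika's payoff: 98e_M + e_Re_M − 4e_M².
∂π/∂e_M = 98 + e_R − 8e_M = 0, so e_M = 12.25 + 0.125e_R.
The best-response slope de_M/de_R = 0.125 > 0: the reaction function is upward-sloping, so the choices are strategic complements.

strategic complements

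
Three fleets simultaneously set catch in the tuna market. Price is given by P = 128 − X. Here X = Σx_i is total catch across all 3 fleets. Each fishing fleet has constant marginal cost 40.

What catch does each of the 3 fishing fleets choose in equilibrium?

22

A representative fishing fleet's profit is π_i = x_i(128 − X) − 40x_i, with X = x_i + Σ_{j≠i} x_j.
First-order condition: 88 − 2x_i − Σ_{j≠i} x_j = 0.
With identical fishing fleets, set every x_j = x: then 88 − 2x − 2x = 0, i.e. x = 88/4 = 22.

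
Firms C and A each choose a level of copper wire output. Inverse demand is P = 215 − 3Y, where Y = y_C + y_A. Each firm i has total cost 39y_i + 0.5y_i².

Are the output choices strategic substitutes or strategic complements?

Firm C's profit: π = y_C(215 − 3(y_C + y_A)) − 39y_C − 0.5y_C².
∂π/∂y_C = 176 − 7y_C − 3y_A = 0, so y_C = 176/7 − (3/7)y_A.
The best-response slope dy_C/dy_A = −3/7 < 0: the reaction function is downward-sloping, so the choices are strategic substitutes.

strategic substitutes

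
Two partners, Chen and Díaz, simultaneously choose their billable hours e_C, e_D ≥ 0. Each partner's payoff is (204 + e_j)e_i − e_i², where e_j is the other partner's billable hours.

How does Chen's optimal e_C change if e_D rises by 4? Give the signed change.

Chen's payoff is (204 + e_D)e_C − e_C².
∂π/∂e_C = 204 + e_D − 2e_C = 0, so e_C = 102 + 0.5e_D.
The reaction-function slope is 0.5, so a 4-unit rise in e_D moves e_C by 0.5 × 4 = 2. Chen's best response rises — the actions are strategic complements.

2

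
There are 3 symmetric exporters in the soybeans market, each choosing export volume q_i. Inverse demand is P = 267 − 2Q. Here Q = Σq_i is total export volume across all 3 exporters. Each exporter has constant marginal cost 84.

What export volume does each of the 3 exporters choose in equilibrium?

A representative exporter's profit is π_i = q_i(267 − 2Q) − 84q_i, with Q = q_i + Σ_{j≠i} q_j.
First-order condition: 183 − 4q_i − 2Σ_{j≠i} q_j = 0.
In a symmetric equilibrium every exporter chooses the same q, so Σ_{j≠i} q_j = 2q. The condition becomes 183 − 8q = 0, giving q = 183/8 = 22.875.

22.875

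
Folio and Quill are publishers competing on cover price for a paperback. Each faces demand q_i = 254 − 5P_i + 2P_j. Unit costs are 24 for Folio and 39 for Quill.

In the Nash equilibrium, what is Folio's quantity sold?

Folio's profit: π = (P_{Folio} − 24)(254 − 5P_{Folio} + 2P_{Quill}).
∂π/∂P_{Folio} = 374 − 10P_{Folio} + 2P_{Quill} = 0 ⇒ P_{Folio} = 37.4 + 0.2P_{Quill}.
Similarly P_{Quill} = 44.9 + 0.2P_{Folio}.
Substituting the second reaction function into the first: P_{Folio} = 37.4 + 0.2(44.9 + 0.2P_{Folio}), which gives 0.96P_{Folio} = 46.38 ⇒ P_{Folio} = 48.3125.
Then P_{Quill} = 44.9 + 0.2·48.3125 = 54.5625.
q_{Folio} = 254 − 5·48.3125 + 2·54.5625 = 121.5625.

121.5625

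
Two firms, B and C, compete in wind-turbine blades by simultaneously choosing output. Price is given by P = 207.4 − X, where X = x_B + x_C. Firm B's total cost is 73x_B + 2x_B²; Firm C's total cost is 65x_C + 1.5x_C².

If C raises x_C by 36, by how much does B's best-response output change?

-6

Firm B's profit: π = x_B(207.4 − (x_B + x_C)) − 73x_B − 2x_B².
∂π/∂x_B = 134.4 − 6x_B − x_C = 0, so x_B = 22.4 − (1/6)x_C.
The reaction-function slope is −1/6, so a 36-unit rise in x_C moves x_B by −1/6 × 36 = −6. B's best response falls — the actions are strategic substitutes.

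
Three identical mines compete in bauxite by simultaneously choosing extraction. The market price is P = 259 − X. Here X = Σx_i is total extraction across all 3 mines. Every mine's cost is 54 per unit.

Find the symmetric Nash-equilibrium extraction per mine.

51.25

A representative mine's profit is π_i = x_i(259 − X) − 54x_i, with X = x_i + Σ_{j≠i} x_j.
First-order condition: 205 − 2x_i − Σ_{j≠i} x_j = 0.
With identical mines, set every x_j = x: then 205 − 2x − 2x = 0, i.e. x = 205/4 = 51.25.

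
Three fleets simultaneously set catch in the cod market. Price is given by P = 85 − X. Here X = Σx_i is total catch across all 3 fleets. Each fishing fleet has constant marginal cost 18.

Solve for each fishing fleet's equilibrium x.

A representative fishing fleet's profit is π_i = x_i(85 − X) − 18x_i, with X = x_i + Σ_{j≠i} x_j.
First-order condition: 67 − 2x_i − Σ_{j≠i} x_j = 0.
With identical fishing fleets, set every x_j = x: then 67 − 2x − 2x = 0, i.e. x = 67/4 = 16.75.

16.75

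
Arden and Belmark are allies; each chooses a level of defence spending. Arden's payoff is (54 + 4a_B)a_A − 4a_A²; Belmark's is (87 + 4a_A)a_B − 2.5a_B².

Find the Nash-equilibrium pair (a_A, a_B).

Expanding Arden's payoff: 54a_A + 4a_Ba_A − 4a_A².
∂π/∂a_A = 54 + 4a_B − 8a_A = 0, so a_A = 6.75 + 0.5a_B.
Likewise for Belmark: a_B = 17.4 + 0.8a_A.
Solving the two reaction functions simultaneously: (1 − (0.5)(0.8))a_A = 6.75 + 0.5·17.4, so 0.6a_A = 15.45 and a_A = 25.75.
Then a_B = 17.4 + 0.8·25.75 = 38.

25.75, 38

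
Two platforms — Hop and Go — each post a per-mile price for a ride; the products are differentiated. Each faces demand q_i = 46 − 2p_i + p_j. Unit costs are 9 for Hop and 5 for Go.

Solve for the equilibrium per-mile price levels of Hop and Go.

Hop's profit: π = (p_{Hop} − 9)(46 − 2p_{Hop} + p_{Go}).
∂π/∂p_{Hop} = 64 − 4p_{Hop} + p_{Go} = 0 ⇒ p_{Hop} = 16 + 0.25p_{Go}.
Similarly p_{Go} = 14 + 0.25p_{Hop}.
Plugging p_{Go} into Hop's best response: p_{Hop} = 16 + 0.25(14 + 0.25p_{Hop}) ⇒ 0.9375p_{Hop} = 19.5, so p_{Hop} = 20.8.
Then p_{Go} = 14 + 0.25·20.8 = 19.2.

20.8, 19.2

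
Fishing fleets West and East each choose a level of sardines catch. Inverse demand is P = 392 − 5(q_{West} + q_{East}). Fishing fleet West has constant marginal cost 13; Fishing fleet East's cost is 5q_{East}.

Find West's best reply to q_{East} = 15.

30.4

Fishing fleet West's profit: π = q_{West}(392 − 5(q_{West} + q_{East})) − 13q_{West}.
∂π/∂q_{West} = 379 − 10q_{West} − 5q_{East} = 0, so q_{West} = 37.9 − 0.5q_{East}.
At q_{East} = 15: q_{West} = 37.9 − 0.5·15 = 30.4.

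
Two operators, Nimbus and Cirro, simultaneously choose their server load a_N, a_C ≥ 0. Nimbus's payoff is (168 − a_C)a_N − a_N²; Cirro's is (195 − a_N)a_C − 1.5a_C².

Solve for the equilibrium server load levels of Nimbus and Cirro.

61.8, 44.4

Expanding Nimbus's payoff: 168a_N − a_Ca_N − a_N².
∂π/∂a_N = 168 − a_C − 2a_N = 0, so a_N = 84 − 0.5a_C.
Likewise for Cirro: a_C = 65 − (1/3)a_N.
Plugging a_C into Nimbus's best response: a_N = 84 − 0.5(65 − (1/3)a_N) ⇒ (5/6)a_N = 51.5, so a_N = 61.8.
Then a_C = 65 − (1/3)·61.8 = 44.4.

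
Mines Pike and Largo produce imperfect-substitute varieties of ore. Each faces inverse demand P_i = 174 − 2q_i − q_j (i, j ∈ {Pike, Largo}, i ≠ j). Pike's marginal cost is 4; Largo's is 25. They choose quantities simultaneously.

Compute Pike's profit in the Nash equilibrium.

2506.32

Mine Pike's profit: π = q_{Pike}(174 − 2q_{Pike} − q_{Largo}) − 4q_{Pike}.
∂π/∂q_{Pike} = 170 − 4q_{Pike} − q_{Largo} = 0 ⇒ q_{Pike} = 42.5 − 0.25q_{Largo}.
Similarly q_{Largo} = 37.25 − 0.25q_{Pike}.
Substituting the second reaction function into the first: q_{Pike} = 42.5 − 0.25(37.25 − 0.25q_{Pike}), which gives 0.9375q_{Pike} = 33.1875 ⇒ q_{Pike} = 35.4.
Then q_{Largo} = 37.25 − 0.25·35.4 = 28.4.
P_{Pike} = 174 − 2·35.4 − 28.4 = 74.8.
Profit = (74.8 − 4)·35.4 = 2506.32.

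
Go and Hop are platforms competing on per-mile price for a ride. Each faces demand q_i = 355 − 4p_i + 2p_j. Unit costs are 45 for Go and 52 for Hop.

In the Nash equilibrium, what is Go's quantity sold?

180.4

Go's profit: π = (p_{Go} − 45)(355 − 4p_{Go} + 2p_{Hop}).
∂π/∂p_{Go} = 535 − 8p_{Go} + 2p_{Hop} = 0 ⇒ p_{Go} = 66.875 + 0.25p_{Hop}.
Similarly p_{Hop} = 70.375 + 0.25p_{Go}.
Plugging p_{Hop} into Go's best response: p_{Go} = 66.875 + 0.25(70.375 + 0.25p_{Go}) ⇒ 0.9375p_{Go} = 2703/32, so p_{Go} = 90.1.
Then p_{Hop} = 70.375 + 0.25·90.1 = 92.9.
q_{Go} = 355 − 4·90.1 + 2·92.9 = 180.4.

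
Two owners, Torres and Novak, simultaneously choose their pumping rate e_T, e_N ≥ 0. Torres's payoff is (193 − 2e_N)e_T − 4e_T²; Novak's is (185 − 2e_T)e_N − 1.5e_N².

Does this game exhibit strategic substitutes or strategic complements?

strategic substitutes

Expanding Torres's payoff: 193e_T − 2e_Ne_T − 4e_T².
∂π/∂e_T = 193 − 2e_N − 8e_T = 0, so e_T = 24.125 − 0.25e_N.
The best-response slope de_T/de_N = −0.25 < 0: the reaction function is downward-sloping, so the choices are strategic substitutes.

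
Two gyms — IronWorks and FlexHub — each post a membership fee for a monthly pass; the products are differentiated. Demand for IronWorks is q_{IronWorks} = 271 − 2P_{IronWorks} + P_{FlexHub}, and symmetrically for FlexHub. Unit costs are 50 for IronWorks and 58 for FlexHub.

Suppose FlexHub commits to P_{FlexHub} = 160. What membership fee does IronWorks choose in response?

IronWorks's profit: π = (P_{IronWorks} − 50)(271 − 2P_{IronWorks} + P_{FlexHub}).
∂π/∂P_{IronWorks} = 371 − 4P_{IronWorks} + P_{FlexHub} = 0 ⇒ P_{IronWorks} = 92.75 + 0.25P_{FlexHub}.
At P_{FlexHub} = 160: P_{IronWorks} = 92.75 + 0.25·160 = 132.75.

132.75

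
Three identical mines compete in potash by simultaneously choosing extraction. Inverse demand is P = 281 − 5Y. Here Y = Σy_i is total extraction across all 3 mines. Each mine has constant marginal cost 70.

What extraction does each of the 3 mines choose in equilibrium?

A representative mine's profit is π_i = y_i(281 − 5Y) − 70y_i, with Y = y_i + Σ_{j≠i} y_j.
First-order condition: 211 − 10y_i − 5Σ_{j≠i} y_j = 0.
In a symmetric equilibrium every mine chooses the same y, so Σ_{j≠i} y_j = 2y. The condition becomes 211 − 20y = 0, giving y = 211/20 = 10.55.

10.55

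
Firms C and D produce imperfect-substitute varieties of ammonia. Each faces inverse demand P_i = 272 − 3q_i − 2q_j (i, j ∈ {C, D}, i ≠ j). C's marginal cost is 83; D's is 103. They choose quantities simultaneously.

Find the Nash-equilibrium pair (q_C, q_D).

24.875, 19.875

Firm C's profit: π = q_C(272 − 3q_C − 2q_D) − 83q_C.
∂π/∂q_C = 189 − 6q_C − 2q_D = 0 ⇒ q_C = 31.5 − (1/3)q_D.
Similarly q_D = 169/6 − (1/3)q_C.
Substituting the second reaction function into the first: q_C = 31.5 − (1/3)(169/6 − (1/3)q_C), which gives (8/9)q_C = 199/9 ⇒ q_C = 24.875.
Then q_D = 169/6 − (1/3)·24.875 = 19.875.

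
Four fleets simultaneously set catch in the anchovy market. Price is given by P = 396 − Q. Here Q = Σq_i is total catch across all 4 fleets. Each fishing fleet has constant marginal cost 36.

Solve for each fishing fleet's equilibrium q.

72

A representative fishing fleet's profit is π_i = q_i(396 − Q) − 36q_i, with Q = q_i + Σ_{j≠i} q_j.
First-order condition: 360 − 2q_i − Σ_{j≠i} q_j = 0.
In a symmetric equilibrium every fishing fleet chooses the same q, so Σ_{j≠i} q_j = 3q. The condition becomes 360 − 5q = 0, giving q = 360/5 = 72.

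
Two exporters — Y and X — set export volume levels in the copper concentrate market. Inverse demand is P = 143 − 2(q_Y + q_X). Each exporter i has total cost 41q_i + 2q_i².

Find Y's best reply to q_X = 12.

9.75

Exporter Y's profit: π = q_Y(143 − 2(q_Y + q_X)) − 41q_Y − 2q_Y².
∂π/∂q_Y = 102 − 8q_Y − 2q_X = 0, so q_Y = 12.75 − 0.25q_X.
At q_X = 12: q_Y = 12.75 − 0.25·12 = 9.75.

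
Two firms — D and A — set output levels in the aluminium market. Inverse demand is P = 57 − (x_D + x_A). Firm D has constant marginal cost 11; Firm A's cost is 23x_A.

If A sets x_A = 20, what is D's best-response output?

13

Firm D's profit: π = x_D(57 − (x_D + x_A)) − 11x_D.
∂π/∂x_D = 46 − 2x_D − x_A = 0, so x_D = 23 − 0.5x_A.
At x_A = 20: x_D = 23 − 0.5·20 = 13.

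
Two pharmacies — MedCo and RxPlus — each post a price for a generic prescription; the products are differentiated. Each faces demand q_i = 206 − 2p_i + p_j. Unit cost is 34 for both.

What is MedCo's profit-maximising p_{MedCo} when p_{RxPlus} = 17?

72.75

MedCo's profit: π = (p_{MedCo} − 34)(206 − 2p_{MedCo} + p_{RxPlus}).
∂π/∂p_{MedCo} = 274 − 4p_{MedCo} + p_{RxPlus} = 0 ⇒ p_{MedCo} = 68.5 + 0.25p_{RxPlus}.
At p_{RxPlus} = 17: p_{MedCo} = 68.5 + 0.25·17 = 72.75.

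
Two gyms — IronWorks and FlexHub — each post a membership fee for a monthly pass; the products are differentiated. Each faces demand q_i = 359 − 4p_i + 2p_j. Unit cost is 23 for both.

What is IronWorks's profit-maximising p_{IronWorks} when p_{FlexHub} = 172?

99.375

IronWorks's profit: π = (p_{IronWorks} − 23)(359 − 4p_{IronWorks} + 2p_{FlexHub}).
∂π/∂p_{IronWorks} = 451 − 8p_{IronWorks} + 2p_{FlexHub} = 0 ⇒ p_{IronWorks} = 56.375 + 0.25p_{FlexHub}.
At p_{FlexHub} = 172: p_{IronWorks} = 56.375 + 0.25·172 = 99.375.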